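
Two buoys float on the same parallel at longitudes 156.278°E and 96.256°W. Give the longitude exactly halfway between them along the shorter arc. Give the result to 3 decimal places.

149.989°W

Signed shortest Δλ from +156.278° to -96.256° is +107.466°.
Midpoint longitude = +156.278° + (+107.466°)/2 = +156.278° + 53.733° = +210.011°.
Normalise into (−180°, 180°]: -149.989°.
(The naïve average (+156.278 + -96.256)/2 = 30.011° is on the wrong side of the globe.)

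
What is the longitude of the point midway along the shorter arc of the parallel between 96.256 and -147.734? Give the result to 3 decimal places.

Signed shortest Δλ from +96.256° to -147.734° is +116.010°.
Midpoint longitude = +96.256° + (+116.010°)/2 = +96.256° + 58.005° = +154.261°.
(The naïve average (+96.256 + -147.734)/2 = -25.739° is on the wrong side of the globe.)

+154.261°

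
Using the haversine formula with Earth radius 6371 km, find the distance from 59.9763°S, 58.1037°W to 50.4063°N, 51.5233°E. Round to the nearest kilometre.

15650 km

Δλ = 51.5233 − -58.1037 = 109.6270°.
Δφ = 50.4063 − -59.9763 = 110.3826°.
a = sin²(Δφ/2) + cos φ₁ · cos φ₂ · sin²(Δλ/2) = 0.887151.
c = 2·atan2(√a, √(1−a)) = 2.45641 rad → d = 6371·c ≈ 15649.77 km.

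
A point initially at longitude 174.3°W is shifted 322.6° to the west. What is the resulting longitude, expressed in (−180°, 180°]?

Start at -174.3°; shift −322.6° → -496.9°.
-496.9° lies outside (−180°, 180°]; add 360° → -136.9°.

136.9°W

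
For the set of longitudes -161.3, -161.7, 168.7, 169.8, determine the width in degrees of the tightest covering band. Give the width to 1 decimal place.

30.0°

Sort the longitudes: -161.7°, -161.3°, +168.7°, +169.8°.
Eastward gaps between consecutive values (wrapping around): 0.4°, 330.0°, 1.1°, 28.5°.
Largest gap = 330.0° ⇒ minimal covering band is its complement: 360° − 330.0° = 30.0°.
Band runs from +168.7° eastward to -161.3°, crossing the antimeridian.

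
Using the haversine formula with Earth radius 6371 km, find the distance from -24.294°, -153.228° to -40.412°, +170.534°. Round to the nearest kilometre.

3810 km

Δλ = 170.534 − -153.228 = 323.762°; wrapped into (−180°, 180°]: -36.238°.
Δφ = -40.412 − -24.294 = -16.118°.
a = sin²(Δφ/2) + cos φ₁ · cos φ₂ · sin²(Δλ/2) = 0.086773.
c = 2·atan2(√a, √(1−a)) = 0.59801 rad → d = 6371·c ≈ 3809.95 km.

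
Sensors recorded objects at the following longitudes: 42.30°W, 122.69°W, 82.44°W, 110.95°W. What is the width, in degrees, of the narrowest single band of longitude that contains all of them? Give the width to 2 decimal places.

80.39°

Sort the longitudes: -122.69°, -110.95°, -82.44°, -42.30°.
Eastward gaps between consecutive values (wrapping around): 11.74°, 28.51°, 40.14°, 279.61°.
Largest gap = 279.61° ⇒ minimal covering band is its complement: 360° − 279.61° = 80.39°.
Band runs from -122.69° eastward to -42.30°.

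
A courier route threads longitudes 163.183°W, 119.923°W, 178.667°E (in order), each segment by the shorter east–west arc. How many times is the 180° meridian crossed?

Leg 1: -163.183° → -119.923°, shortest Δλ = 43.26° (east) — does not cross 180°.
Leg 2: -119.923° → +178.667°, shortest Δλ = -61.41° (west) — crosses 180°.
Total crossings: 1.

1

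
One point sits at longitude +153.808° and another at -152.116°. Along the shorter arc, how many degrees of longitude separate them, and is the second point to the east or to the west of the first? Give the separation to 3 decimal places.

Raw difference: -152.116 − 153.808 = -305.924°.
Normalise into (−180°, 180°]: -305.924° + 360° = 54.076°.
Positive ⇒ the second point lies to the east; separation 54.076°.

54.076° east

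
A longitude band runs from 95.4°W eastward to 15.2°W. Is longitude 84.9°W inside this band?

Yes

Band width going east from -95.4° to -15.2°: ((-15.2 − -95.4) mod 360) = 80.2°.
Offset of -84.9° east of the west edge: ((-84.9 − -95.4) mod 360) = 10.5°.
10.5° ≤ 80.2° ⇒ inside.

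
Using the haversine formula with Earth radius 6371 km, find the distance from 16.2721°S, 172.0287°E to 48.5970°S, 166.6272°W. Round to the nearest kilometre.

Δλ = -166.6272 − 172.0287 = -338.6559°; wrapped into (−180°, 180°]: 21.3441°.
Δφ = -48.5970 − -16.2721 = -32.3249°.
a = sin²(Δφ/2) + cos φ₁ · cos φ₂ · sin²(Δλ/2) = 0.099257.
c = 2·atan2(√a, √(1−a)) = 0.64102 rad → d = 6371·c ≈ 4083.95 km.

4084 km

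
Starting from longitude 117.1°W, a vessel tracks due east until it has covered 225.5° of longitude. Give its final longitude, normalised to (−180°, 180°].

Start at -117.1°; shift +225.5° → +108.4°.
+108.4° already lies in (−180°, 180°].

108.4°E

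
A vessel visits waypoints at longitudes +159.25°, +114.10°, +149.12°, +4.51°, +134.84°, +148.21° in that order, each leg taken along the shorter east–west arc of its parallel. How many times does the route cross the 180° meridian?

Leg 1: +159.25° → +114.10°, shortest Δλ = -45.15° (west) — does not cross 180°.
Leg 2: +114.10° → +149.12°, shortest Δλ = 35.02° (east) — does not cross 180°.
Leg 3: +149.12° → +4.51°, shortest Δλ = -144.61° (west) — does not cross 180°.
Leg 4: +4.51° → +134.84°, shortest Δλ = 130.33° (east) — does not cross 180°.
Leg 5: +134.84° → +148.21°, shortest Δλ = 13.37° (east) — does not cross 180°.
Total crossings: 0.

0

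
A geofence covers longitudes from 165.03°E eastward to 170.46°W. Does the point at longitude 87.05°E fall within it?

Band width going east from +165.03° to -170.46°: ((-170.46 − 165.03) mod 360) = 24.51°.
Offset of +87.05° east of the west edge: ((87.05 − 165.03) mod 360) = 282.02°.
282.02° > 24.51° ⇒ outside.

No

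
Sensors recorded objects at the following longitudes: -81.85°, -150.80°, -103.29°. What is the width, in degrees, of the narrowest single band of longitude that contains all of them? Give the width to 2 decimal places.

Sort the longitudes: -150.80°, -103.29°, -81.85°.
Eastward gaps between consecutive values (wrapping around): 47.51°, 21.44°, 291.05°.
Largest gap = 291.05° ⇒ minimal covering band is its complement: 360° − 291.05° = 68.95°.
Band runs from -150.80° eastward to -81.85°.

68.95°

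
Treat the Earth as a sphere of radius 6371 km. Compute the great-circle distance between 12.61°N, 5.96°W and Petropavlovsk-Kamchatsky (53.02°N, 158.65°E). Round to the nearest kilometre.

12571 km

Δλ = 158.65 − -5.96 = 164.61°.
Δφ = 53.02 − 12.61 = 40.41°.
a = sin²(Δφ/2) + cos φ₁ · cos φ₂ · sin²(Δλ/2) = 0.695789.
c = 2·atan2(√a, √(1−a)) = 1.97314 rad → d = 6371·c ≈ 12570.89 km.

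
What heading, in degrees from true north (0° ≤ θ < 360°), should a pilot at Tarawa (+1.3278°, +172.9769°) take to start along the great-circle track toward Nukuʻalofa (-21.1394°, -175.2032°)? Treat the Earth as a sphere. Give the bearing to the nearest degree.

153°

Δλ = -175.2032 − 172.9769 = -348.1801°; wrapped into (−180°, 180°]: 11.8199°.
θ = atan2( sin Δλ · cos φ₂ , cos φ₁ · sin φ₂ − sin φ₁ · cos φ₂ · cos Δλ )
  = atan2(0.19105, -0.38170) = 153.411° → normalised to [0°, 360°): 153.411°.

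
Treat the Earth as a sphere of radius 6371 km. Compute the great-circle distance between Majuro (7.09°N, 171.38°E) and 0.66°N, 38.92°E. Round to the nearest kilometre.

Δλ = 38.92 − 171.38 = -132.46°.
Δφ = 0.66 − 7.09 = -6.43°.
a = sin²(Δφ/2) + cos φ₁ · cos φ₂ · sin²(Δλ/2) = 0.834224.
c = 2·atan2(√a, √(1−a)) = 2.30292 rad → d = 6371·c ≈ 14671.87 km.

14672 km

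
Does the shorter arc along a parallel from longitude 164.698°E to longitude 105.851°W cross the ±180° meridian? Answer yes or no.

Yes

Naïve |-105.851 − 164.698| = 270.549° > 180°, so the shorter arc goes the other way round — across 180°.
Signed shortest Δλ = ((-105.851 − 164.698 + 180) mod 360) − 180 = 89.451°.
Going east by 89.451° from +164.698° passes through 180° before reaching -105.851°.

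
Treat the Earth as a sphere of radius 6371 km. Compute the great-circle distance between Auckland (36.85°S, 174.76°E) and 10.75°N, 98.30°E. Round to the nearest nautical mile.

5155 nmi

Δλ = 98.30 − 174.76 = -76.46°.
Δφ = 10.75 − -36.85 = 47.60°.
a = sin²(Δφ/2) + cos φ₁ · cos φ₂ · sin²(Δλ/2) = 0.463901.
c = 2·atan2(√a, √(1−a)) = 1.49854 rad → d = 6371·c ≈ 9547.17 km ≈ 5155.06 nmi.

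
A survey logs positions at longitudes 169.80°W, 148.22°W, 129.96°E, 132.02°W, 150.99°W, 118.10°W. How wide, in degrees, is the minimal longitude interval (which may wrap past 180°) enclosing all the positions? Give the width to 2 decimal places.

Sort the longitudes: -169.80°, -150.99°, -148.22°, -132.02°, -118.10°, +129.96°.
Eastward gaps between consecutive values (wrapping around): 18.81°, 2.77°, 16.20°, 13.92°, 248.06°, 60.24°.
Largest gap = 248.06° ⇒ minimal covering band is its complement: 360° − 248.06° = 111.94°.
Band runs from +129.96° eastward to -118.10°, crossing the antimeridian.

111.94°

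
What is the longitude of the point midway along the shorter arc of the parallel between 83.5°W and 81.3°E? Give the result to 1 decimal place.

1.1°W

Signed shortest Δλ from -83.5° to +81.3° is +164.8°.
Midpoint longitude = -83.5° + (+164.8°)/2 = -83.5° + 82.4° = -1.1°.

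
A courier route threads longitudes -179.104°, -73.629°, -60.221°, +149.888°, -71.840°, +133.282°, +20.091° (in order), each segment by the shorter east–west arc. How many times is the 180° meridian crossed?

Leg 1: -179.104° → -73.629°, shortest Δλ = 105.475° (east) — does not cross 180°.
Leg 2: -73.629° → -60.221°, shortest Δλ = 13.408° (east) — does not cross 180°.
Leg 3: -60.221° → +149.888°, shortest Δλ = -149.891° (west) — crosses 180°.
Leg 4: +149.888° → -71.840°, shortest Δλ = 138.272° (east) — crosses 180°.
Leg 5: -71.840° → +133.282°, shortest Δλ = -154.878° (west) — crosses 180°.
Leg 6: +133.282° → +20.091°, shortest Δλ = -113.191° (west) — does not cross 180°.
Total crossings: 3.

3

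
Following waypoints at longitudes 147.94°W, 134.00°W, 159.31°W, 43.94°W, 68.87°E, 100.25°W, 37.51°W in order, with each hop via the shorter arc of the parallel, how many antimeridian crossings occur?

Leg 1: -147.94° → -134.00°, shortest Δλ = 13.94° (east) — does not cross 180°.
Leg 2: -134.00° → -159.31°, shortest Δλ = -25.31° (west) — does not cross 180°.
Leg 3: -159.31° → -43.94°, shortest Δλ = 115.37° (east) — does not cross 180°.
Leg 4: -43.94° → +68.87°, shortest Δλ = 112.81° (east) — does not cross 180°.
Leg 5: +68.87° → -100.25°, shortest Δλ = -169.12° (west) — does not cross 180°.
Leg 6: -100.25° → -37.51°, shortest Δλ = 62.74° (east) — does not cross 180°.
Total crossings: 0.

0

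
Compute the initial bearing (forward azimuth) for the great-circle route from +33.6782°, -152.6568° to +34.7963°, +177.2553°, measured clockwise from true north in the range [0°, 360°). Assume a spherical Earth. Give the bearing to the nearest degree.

Δλ = 177.2553 − -152.6568 = 329.9121°; wrapped into (−180°, 180°]: -30.0879°.
θ = atan2( sin Δλ · cos φ₂ , cos φ₁ · sin φ₂ − sin φ₁ · cos φ₂ · cos Δλ )
  = atan2(-0.41168, 0.08087) = -78.886° → normalised to [0°, 360°): 281.114°.

281°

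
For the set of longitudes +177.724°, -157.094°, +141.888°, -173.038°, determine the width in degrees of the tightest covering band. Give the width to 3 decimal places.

Sort the longitudes: -173.038°, -157.094°, +141.888°, +177.724°.
Eastward gaps between consecutive values (wrapping around): 15.944°, 298.982°, 35.836°, 9.238°.
Largest gap = 298.982° ⇒ minimal covering band is its complement: 360° − 298.982° = 61.018°.
Band runs from +141.888° eastward to -157.094°, crossing the antimeridian.

61.018°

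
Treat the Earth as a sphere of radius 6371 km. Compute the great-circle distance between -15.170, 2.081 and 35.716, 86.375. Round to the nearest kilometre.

10485 km

Δλ = 86.375 − 2.081 = 84.294°.
Δφ = 35.716 − -15.170 = 50.886°.
a = sin²(Δφ/2) + cos φ₁ · cos φ₂ · sin²(Δλ/2) = 0.537426.
c = 2·atan2(√a, √(1−a)) = 1.64572 rad → d = 6371·c ≈ 10484.87 km.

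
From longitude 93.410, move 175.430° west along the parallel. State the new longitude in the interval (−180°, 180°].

Start at +93.410°; shift −175.430° → -82.020°.
-82.020° already lies in (−180°, 180°].

-82.020°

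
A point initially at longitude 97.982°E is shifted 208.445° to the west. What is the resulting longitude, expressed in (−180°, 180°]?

Start at +97.982°; shift −208.445° → -110.463°.
-110.463° already lies in (−180°, 180°].

110.463°W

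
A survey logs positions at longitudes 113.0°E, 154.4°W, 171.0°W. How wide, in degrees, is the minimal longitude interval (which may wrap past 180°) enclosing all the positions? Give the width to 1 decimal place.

Sort the longitudes: -171.0°, -154.4°, +113.0°.
Eastward gaps between consecutive values (wrapping around): 16.6°, 267.4°, 76.0°.
Largest gap = 267.4° ⇒ minimal covering band is its complement: 360° − 267.4° = 92.6°.
Band runs from +113.0° eastward to -154.4°, crossing the antimeridian.

92.6°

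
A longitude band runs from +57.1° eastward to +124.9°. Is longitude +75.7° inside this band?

Yes

Band width going east from +57.1° to +124.9°: ((124.9 − 57.1) mod 360) = 67.8°.
Offset of +75.7° east of the west edge: ((75.7 − 57.1) mod 360) = 18.6°.
18.6° ≤ 67.8° ⇒ inside.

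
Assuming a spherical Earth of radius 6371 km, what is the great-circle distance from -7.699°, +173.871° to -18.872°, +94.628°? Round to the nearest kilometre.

Δλ = 94.628 − 173.871 = -79.243°.
Δφ = -18.872 − -7.699 = -11.173°.
a = sin²(Δφ/2) + cos φ₁ · cos φ₂ · sin²(Δλ/2) = 0.390824.
c = 2·atan2(√a, √(1−a)) = 1.35067 rad → d = 6371·c ≈ 8605.13 km.

8605 km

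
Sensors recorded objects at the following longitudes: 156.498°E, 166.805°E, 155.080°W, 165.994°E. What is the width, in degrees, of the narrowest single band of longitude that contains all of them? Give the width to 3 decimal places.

Sort the longitudes: -155.080°, +156.498°, +165.994°, +166.805°.
Eastward gaps between consecutive values (wrapping around): 311.578°, 9.496°, 0.811°, 38.115°.
Largest gap = 311.578° ⇒ minimal covering band is its complement: 360° − 311.578° = 48.422°.
Band runs from +156.498° eastward to -155.080°, crossing the antimeridian.

48.422°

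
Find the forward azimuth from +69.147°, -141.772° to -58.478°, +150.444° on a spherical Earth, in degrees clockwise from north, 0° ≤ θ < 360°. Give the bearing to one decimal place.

224.8°

Δλ = 150.444 − -141.772 = 292.216°; wrapped into (−180°, 180°]: -67.784°.
θ = atan2( sin Δλ · cos φ₂ , cos φ₁ · sin φ₂ − sin φ₁ · cos φ₂ · cos Δλ )
  = atan2(-0.48401, -0.48818) = -135.245° → normalised to [0°, 360°): 224.755°.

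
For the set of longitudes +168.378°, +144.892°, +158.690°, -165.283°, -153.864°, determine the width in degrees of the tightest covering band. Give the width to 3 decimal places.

Sort the longitudes: -165.283°, -153.864°, +144.892°, +158.690°, +168.378°.
Eastward gaps between consecutive values (wrapping around): 11.419°, 298.756°, 13.798°, 9.688°, 26.339°.
Largest gap = 298.756° ⇒ minimal covering band is its complement: 360° − 298.756° = 61.244°.
Band runs from +144.892° eastward to -153.864°, crossing the antimeridian.

61.244°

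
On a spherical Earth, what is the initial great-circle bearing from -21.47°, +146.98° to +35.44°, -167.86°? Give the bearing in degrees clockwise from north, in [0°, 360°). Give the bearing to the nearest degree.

38°

Δλ = -167.86 − 146.98 = -314.84°; wrapped into (−180°, 180°]: 45.16°.
θ = atan2( sin Δλ · cos φ₂ , cos φ₁ · sin φ₂ − sin φ₁ · cos φ₂ · cos Δλ )
  = atan2(0.57770, 0.74988) = 37.610° → normalised to [0°, 360°): 37.610°.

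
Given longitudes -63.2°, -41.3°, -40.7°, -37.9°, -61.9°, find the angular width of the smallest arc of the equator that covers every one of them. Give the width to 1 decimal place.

Sort the longitudes: -63.2°, -61.9°, -41.3°, -40.7°, -37.9°.
Eastward gaps between consecutive values (wrapping around): 1.3°, 20.6°, 0.6°, 2.8°, 334.7°.
Largest gap = 334.7° ⇒ minimal covering band is its complement: 360° − 334.7° = 25.3°.
Band runs from -63.2° eastward to -37.9°.

25.3°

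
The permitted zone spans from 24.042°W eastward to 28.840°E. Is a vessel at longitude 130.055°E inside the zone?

No

Band width going east from -24.042° to +28.840°: ((28.840 − -24.042) mod 360) = 52.882°.
Offset of +130.055° east of the west edge: ((130.055 − -24.042) mod 360) = 154.097°.
154.097° > 52.882° ⇒ outside.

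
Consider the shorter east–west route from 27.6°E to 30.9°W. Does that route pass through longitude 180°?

No

Signed shortest Δλ = ((-30.9 − 27.6 + 180) mod 360) − 180 = -58.5°.
Going west by 58.5° from +27.6° reaches -30.9° without touching 180°.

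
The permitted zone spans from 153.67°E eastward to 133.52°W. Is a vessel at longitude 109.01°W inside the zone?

No

Band width going east from +153.67° to -133.52°: ((-133.52 − 153.67) mod 360) = 72.81°.
Offset of -109.01° east of the west edge: ((-109.01 − 153.67) mod 360) = 97.32°.
97.32° > 72.81° ⇒ outside.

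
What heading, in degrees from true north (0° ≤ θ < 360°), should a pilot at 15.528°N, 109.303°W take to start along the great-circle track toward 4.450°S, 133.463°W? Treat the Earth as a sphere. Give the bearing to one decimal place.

Δλ = -133.463 − -109.303 = -24.160°.
θ = atan2( sin Δλ · cos φ₂ , cos φ₁ · sin φ₂ − sin φ₁ · cos φ₂ · cos Δλ )
  = atan2(-0.40805, -0.31828) = -127.954° → normalised to [0°, 360°): 232.046°.

232.0°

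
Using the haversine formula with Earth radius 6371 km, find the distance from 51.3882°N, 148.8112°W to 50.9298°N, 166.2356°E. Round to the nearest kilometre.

Δλ = 166.2356 − -148.8112 = 315.0468°; wrapped into (−180°, 180°]: -44.9532°.
Δφ = 50.9298 − 51.3882 = -0.4584°.
a = sin²(Δφ/2) + cos φ₁ · cos φ₂ · sin²(Δλ/2) = 0.057502.
c = 2·atan2(√a, √(1−a)) = 0.48431 rad → d = 6371·c ≈ 3085.55 km.

3086 km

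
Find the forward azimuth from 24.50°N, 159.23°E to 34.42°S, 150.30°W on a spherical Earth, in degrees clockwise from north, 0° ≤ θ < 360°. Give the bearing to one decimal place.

Δλ = -150.30 − 159.23 = -309.53°; wrapped into (−180°, 180°]: 50.47°.
θ = atan2( sin Δλ · cos φ₂ , cos φ₁ · sin φ₂ − sin φ₁ · cos φ₂ · cos Δλ )
  = atan2(0.63625, -0.73209) = 139.007° → normalised to [0°, 360°): 139.007°.

139.0°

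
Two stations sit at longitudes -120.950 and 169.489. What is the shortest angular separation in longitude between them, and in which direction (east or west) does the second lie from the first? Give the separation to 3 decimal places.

Raw difference: 169.489 − -120.950 = 290.439°.
Normalise into (−180°, 180°]: 290.439° − 360° = -69.561°.
Negative ⇒ the second point lies to the west; separation 69.561°.

69.561° west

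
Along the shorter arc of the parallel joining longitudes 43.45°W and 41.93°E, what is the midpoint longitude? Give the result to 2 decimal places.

0.76°W

Signed shortest Δλ from -43.45° to +41.93° is +85.38°.
Midpoint longitude = -43.45° + (+85.38°)/2 = -43.45° + 42.69° = -0.76°.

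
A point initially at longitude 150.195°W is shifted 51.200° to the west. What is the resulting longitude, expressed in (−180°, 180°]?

Start at -150.195°; shift −51.200° → -201.395°.
-201.395° lies outside (−180°, 180°]; add 360° → +158.605°.

158.605°E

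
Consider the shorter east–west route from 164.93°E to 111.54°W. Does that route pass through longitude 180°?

Yes

Naïve |-111.54 − 164.93| = 276.47° > 180°, so the shorter arc goes the other way round — across 180°.
Signed shortest Δλ = ((-111.54 − 164.93 + 180) mod 360) − 180 = 83.53°.
Going east by 83.53° from +164.93° passes through 180° before reaching -111.54°.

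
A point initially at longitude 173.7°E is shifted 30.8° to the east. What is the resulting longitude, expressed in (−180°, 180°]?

Start at +173.7°; shift +30.8° → +204.5°.
+204.5° lies outside (−180°, 180°]; subtract 360° → -155.5°.

155.5°W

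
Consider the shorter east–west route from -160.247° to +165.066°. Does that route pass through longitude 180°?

Yes

Naïve |165.066 − -160.247| = 325.313° > 180°, so the shorter arc goes the other way round — across 180°.
Signed shortest Δλ = ((165.066 − -160.247 + 180) mod 360) − 180 = -34.687°.
Going west by 34.687° from -160.247° passes through 180° before reaching +165.066°.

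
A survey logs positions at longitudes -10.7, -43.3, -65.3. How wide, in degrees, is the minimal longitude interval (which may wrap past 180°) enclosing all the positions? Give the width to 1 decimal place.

54.6°

Sort the longitudes: -65.3°, -43.3°, -10.7°.
Eastward gaps between consecutive values (wrapping around): 22.0°, 32.6°, 305.4°.
Largest gap = 305.4° ⇒ minimal covering band is its complement: 360° − 305.4° = 54.6°.
Band runs from -65.3° eastward to -10.7°.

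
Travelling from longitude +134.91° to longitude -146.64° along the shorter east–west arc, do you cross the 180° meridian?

Naïve |-146.64 − 134.91| = 281.55° > 180°, so the shorter arc goes the other way round — across 180°.
Signed shortest Δλ = ((-146.64 − 134.91 + 180) mod 360) − 180 = 78.45°.
Going east by 78.45° from +134.91° passes through 180° before reaching -146.64°.

Yes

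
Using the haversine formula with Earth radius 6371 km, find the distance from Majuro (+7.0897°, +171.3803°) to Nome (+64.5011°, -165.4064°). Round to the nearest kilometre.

Δλ = -165.4064 − 171.3803 = -336.7867°; wrapped into (−180°, 180°]: 23.2133°.
Δφ = 64.5011 − 7.0897 = 57.4114°.
a = sin²(Δφ/2) + cos φ₁ · cos φ₂ · sin²(Δλ/2) = 0.247991.
c = 2·atan2(√a, √(1−a)) = 1.04255 rad → d = 6371·c ≈ 6642.09 km.

6642 km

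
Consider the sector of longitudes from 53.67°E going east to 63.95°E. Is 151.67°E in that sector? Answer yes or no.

No

Band width going east from +53.67° to +63.95°: ((63.95 − 53.67) mod 360) = 10.28°.
Offset of +151.67° east of the west edge: ((151.67 − 53.67) mod 360) = 98.00°.
98.00° > 10.28° ⇒ outside.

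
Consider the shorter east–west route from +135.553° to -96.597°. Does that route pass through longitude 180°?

Yes

Naïve |-96.597 − 135.553| = 232.15° > 180°, so the shorter arc goes the other way round — across 180°.
Signed shortest Δλ = ((-96.597 − 135.553 + 180) mod 360) − 180 = 127.85°.
Going east by 127.85° from +135.553° passes through 180° before reaching -96.597°.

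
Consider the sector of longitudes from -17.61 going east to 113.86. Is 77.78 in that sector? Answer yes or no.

Yes

Band width going east from -17.61° to +113.86°: ((113.86 − -17.61) mod 360) = 131.47°.
Offset of +77.78° east of the west edge: ((77.78 − -17.61) mod 360) = 95.39°.
95.39° ≤ 131.47° ⇒ inside.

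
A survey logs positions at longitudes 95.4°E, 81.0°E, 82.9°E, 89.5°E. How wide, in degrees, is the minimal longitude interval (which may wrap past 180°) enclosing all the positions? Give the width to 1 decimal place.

Sort the longitudes: +81.0°, +82.9°, +89.5°, +95.4°.
Eastward gaps between consecutive values (wrapping around): 1.9°, 6.6°, 5.9°, 345.6°.
Largest gap = 345.6° ⇒ minimal covering band is its complement: 360° − 345.6° = 14.4°.
Band runs from +81.0° eastward to +95.4°.

14.4°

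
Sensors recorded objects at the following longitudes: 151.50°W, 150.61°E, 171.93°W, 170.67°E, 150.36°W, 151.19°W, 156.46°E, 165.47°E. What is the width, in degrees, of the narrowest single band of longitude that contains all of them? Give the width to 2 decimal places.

59.03°

Sort the longitudes: -171.93°, -151.50°, -151.19°, -150.36°, +150.61°, +156.46°, +165.47°, +170.67°.
Eastward gaps between consecutive values (wrapping around): 20.43°, 0.31°, 0.83°, 300.97°, 5.85°, 9.01°, 5.20°, 17.40°.
Largest gap = 300.97° ⇒ minimal covering band is its complement: 360° − 300.97° = 59.03°.
Band runs from +150.61° eastward to -150.36°, crossing the antimeridian.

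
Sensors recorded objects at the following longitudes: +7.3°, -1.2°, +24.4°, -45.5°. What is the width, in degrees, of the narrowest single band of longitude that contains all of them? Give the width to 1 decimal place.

69.9°

Sort the longitudes: -45.5°, -1.2°, +7.3°, +24.4°.
Eastward gaps between consecutive values (wrapping around): 44.3°, 8.5°, 17.1°, 290.1°.
Largest gap = 290.1° ⇒ minimal covering band is its complement: 360° − 290.1° = 69.9°.
Band runs from -45.5° eastward to +24.4°.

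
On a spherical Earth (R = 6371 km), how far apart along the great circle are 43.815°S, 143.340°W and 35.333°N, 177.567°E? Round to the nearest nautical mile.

5209 nmi

Δλ = 177.567 − -143.340 = 320.907°; wrapped into (−180°, 180°]: -39.093°.
Δφ = 35.333 − -43.815 = 79.148°.
a = sin²(Δφ/2) + cos φ₁ · cos φ₂ · sin²(Δλ/2) = 0.471758.
c = 2·atan2(√a, √(1−a)) = 1.51428 rad → d = 6371·c ≈ 9647.49 km ≈ 5209.23 nmi.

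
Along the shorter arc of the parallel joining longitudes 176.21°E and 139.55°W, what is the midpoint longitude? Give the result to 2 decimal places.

161.67°W

Signed shortest Δλ from +176.21° to -139.55° is +44.24°.
Midpoint longitude = +176.21° + (+44.24°)/2 = +176.21° + 22.12° = +198.33°.
Normalise into (−180°, 180°]: -161.67°.
(The naïve average (+176.21 + -139.55)/2 = 18.33° is on the wrong side of the globe.)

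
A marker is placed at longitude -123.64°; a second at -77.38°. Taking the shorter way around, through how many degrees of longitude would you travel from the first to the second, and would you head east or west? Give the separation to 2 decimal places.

Raw difference: -77.38 − -123.64 = 46.26°.
Normalise into (−180°, 180°]: 46.26° stays 46.26°.
Positive ⇒ the second point lies to the east; separation 46.26°.

46.26° east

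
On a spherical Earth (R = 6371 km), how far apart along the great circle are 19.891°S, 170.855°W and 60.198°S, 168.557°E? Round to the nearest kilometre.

4768 km

Δλ = 168.557 − -170.855 = 339.412°; wrapped into (−180°, 180°]: -20.588°.
Δφ = -60.198 − -19.891 = -40.307°.
a = sin²(Δφ/2) + cos φ₁ · cos φ₂ · sin²(Δλ/2) = 0.133630.
c = 2·atan2(√a, √(1−a)) = 0.74846 rad → d = 6371·c ≈ 4768.41 km.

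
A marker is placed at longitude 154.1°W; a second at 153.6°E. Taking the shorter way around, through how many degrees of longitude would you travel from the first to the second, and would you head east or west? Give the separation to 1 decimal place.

52.3° west

Raw difference: 153.6 − -154.1 = 307.7°.
Normalise into (−180°, 180°]: 307.7° − 360° = -52.3°.
Negative ⇒ the second point lies to the west; separation 52.3°.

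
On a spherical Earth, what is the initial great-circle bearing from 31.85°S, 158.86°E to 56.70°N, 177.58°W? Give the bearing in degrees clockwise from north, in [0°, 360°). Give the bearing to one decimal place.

Δλ = -177.58 − 158.86 = -336.44°; wrapped into (−180°, 180°]: 23.56°.
θ = atan2( sin Δλ · cos φ₂ , cos φ₁ · sin φ₂ − sin φ₁ · cos φ₂ · cos Δλ )
  = atan2(0.21945, 0.97553) = 12.678° → normalised to [0°, 360°): 12.678°.

12.7°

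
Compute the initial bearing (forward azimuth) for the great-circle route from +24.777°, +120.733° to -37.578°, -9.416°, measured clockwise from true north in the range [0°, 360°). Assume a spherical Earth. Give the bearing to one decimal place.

240.7°

Δλ = -9.416 − 120.733 = -130.149°.
θ = atan2( sin Δλ · cos φ₂ , cos φ₁ · sin φ₂ − sin φ₁ · cos φ₂ · cos Δλ )
  = atan2(-0.60578, -0.33955) = -119.271° → normalised to [0°, 360°): 240.729°.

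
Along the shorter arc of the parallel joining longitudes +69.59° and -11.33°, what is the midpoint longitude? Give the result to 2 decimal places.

Signed shortest Δλ from +69.59° to -11.33° is -80.92°.
Midpoint longitude = +69.59° + (-80.92°)/2 = +69.59° − 40.46° = +29.13°.

+29.13°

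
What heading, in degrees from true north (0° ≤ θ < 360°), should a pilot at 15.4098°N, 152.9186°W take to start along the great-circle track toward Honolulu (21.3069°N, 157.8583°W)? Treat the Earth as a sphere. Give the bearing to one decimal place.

Δλ = -157.8583 − -152.9186 = -4.9397°.
θ = atan2( sin Δλ · cos φ₂ , cos φ₁ · sin φ₂ − sin φ₁ · cos φ₂ · cos Δλ )
  = atan2(-0.08022, 0.10366) = -37.736° → normalised to [0°, 360°): 322.264°.

322.3°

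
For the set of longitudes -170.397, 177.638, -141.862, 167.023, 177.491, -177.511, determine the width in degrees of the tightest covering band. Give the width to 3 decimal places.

Sort the longitudes: -177.511°, -170.397°, -141.862°, +167.023°, +177.491°, +177.638°.
Eastward gaps between consecutive values (wrapping around): 7.114°, 28.535°, 308.885°, 10.468°, 0.147°, 4.851°.
Largest gap = 308.885° ⇒ minimal covering band is its complement: 360° − 308.885° = 51.115°.
Band runs from +167.023° eastward to -141.862°, crossing the antimeridian.

51.115°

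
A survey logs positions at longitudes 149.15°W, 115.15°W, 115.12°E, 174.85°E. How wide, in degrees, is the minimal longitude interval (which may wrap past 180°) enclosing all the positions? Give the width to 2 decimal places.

Sort the longitudes: -149.15°, -115.15°, +115.12°, +174.85°.
Eastward gaps between consecutive values (wrapping around): 34.00°, 230.27°, 59.73°, 36.00°.
Largest gap = 230.27° ⇒ minimal covering band is its complement: 360° − 230.27° = 129.73°.
Band runs from +115.12° eastward to -115.15°, crossing the antimeridian.

129.73°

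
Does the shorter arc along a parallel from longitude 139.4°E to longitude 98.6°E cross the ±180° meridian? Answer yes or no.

No

Signed shortest Δλ = ((98.6 − 139.4 + 180) mod 360) − 180 = -40.8°.
Going west by 40.8° from +139.4° reaches +98.6° without touching 180°.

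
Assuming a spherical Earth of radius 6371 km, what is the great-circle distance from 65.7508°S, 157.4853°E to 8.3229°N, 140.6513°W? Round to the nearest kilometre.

Δλ = -140.6513 − 157.4853 = -298.1366°; wrapped into (−180°, 180°]: 61.8634°.
Δφ = 8.3229 − -65.7508 = 74.0737°.
a = sin²(Δφ/2) + cos φ₁ · cos φ₂ · sin²(Δλ/2) = 0.470170.
c = 2·atan2(√a, √(1−a)) = 1.51110 rad → d = 6371·c ≈ 9627.23 km.

9627 km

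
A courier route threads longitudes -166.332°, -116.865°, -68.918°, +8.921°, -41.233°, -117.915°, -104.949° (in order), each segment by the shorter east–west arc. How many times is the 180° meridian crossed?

0

Leg 1: -166.332° → -116.865°, shortest Δλ = 49.467° (east) — does not cross 180°.
Leg 2: -116.865° → -68.918°, shortest Δλ = 47.947° (east) — does not cross 180°.
Leg 3: -68.918° → +8.921°, shortest Δλ = 77.839° (east) — does not cross 180°.
Leg 4: +8.921° → -41.233°, shortest Δλ = -50.154° (west) — does not cross 180°.
Leg 5: -41.233° → -117.915°, shortest Δλ = -76.682° (west) — does not cross 180°.
Leg 6: -117.915° → -104.949°, shortest Δλ = 12.966° (east) — does not cross 180°.
Total crossings: 0.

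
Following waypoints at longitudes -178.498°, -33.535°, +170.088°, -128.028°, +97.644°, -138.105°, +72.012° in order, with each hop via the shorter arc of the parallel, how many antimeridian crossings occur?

Leg 1: -178.498° → -33.535°, shortest Δλ = 144.963° (east) — does not cross 180°.
Leg 2: -33.535° → +170.088°, shortest Δλ = -156.377° (west) — crosses 180°.
Leg 3: +170.088° → -128.028°, shortest Δλ = 61.884° (east) — crosses 180°.
Leg 4: -128.028° → +97.644°, shortest Δλ = -134.328° (west) — crosses 180°.
Leg 5: +97.644° → -138.105°, shortest Δλ = 124.251° (east) — crosses 180°.
Leg 6: -138.105° → +72.012°, shortest Δλ = -149.883° (west) — crosses 180°.
Total crossings: 5.

5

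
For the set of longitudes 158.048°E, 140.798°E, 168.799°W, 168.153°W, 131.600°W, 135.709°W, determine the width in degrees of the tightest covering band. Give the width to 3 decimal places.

87.602°

Sort the longitudes: -168.799°, -168.153°, -135.709°, -131.600°, +140.798°, +158.048°.
Eastward gaps between consecutive values (wrapping around): 0.646°, 32.444°, 4.109°, 272.398°, 17.250°, 33.153°.
Largest gap = 272.398° ⇒ minimal covering band is its complement: 360° − 272.398° = 87.602°.
Band runs from +140.798° eastward to -131.600°, crossing the antimeridian.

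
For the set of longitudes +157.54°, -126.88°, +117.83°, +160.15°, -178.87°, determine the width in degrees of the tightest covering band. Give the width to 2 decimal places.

Sort the longitudes: -178.87°, -126.88°, +117.83°, +157.54°, +160.15°.
Eastward gaps between consecutive values (wrapping around): 51.99°, 244.71°, 39.71°, 2.61°, 20.98°.
Largest gap = 244.71° ⇒ minimal covering band is its complement: 360° − 244.71° = 115.29°.
Band runs from +117.83° eastward to -126.88°, crossing the antimeridian.

115.29°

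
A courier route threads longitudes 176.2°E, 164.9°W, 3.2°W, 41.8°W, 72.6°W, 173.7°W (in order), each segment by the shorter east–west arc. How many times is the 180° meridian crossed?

Leg 1: +176.2° → -164.9°, shortest Δλ = 18.9° (east) — crosses 180°.
Leg 2: -164.9° → -3.2°, shortest Δλ = 161.7° (east) — does not cross 180°.
Leg 3: -3.2° → -41.8°, shortest Δλ = -38.6° (west) — does not cross 180°.
Leg 4: -41.8° → -72.6°, shortest Δλ = -30.8° (west) — does not cross 180°.
Leg 5: -72.6° → -173.7°, shortest Δλ = -101.1° (west) — does not cross 180°.
Total crossings: 1.

1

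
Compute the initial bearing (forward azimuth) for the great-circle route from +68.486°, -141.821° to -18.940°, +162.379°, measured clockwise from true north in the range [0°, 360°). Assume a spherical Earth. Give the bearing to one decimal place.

231.9°

Δλ = 162.379 − -141.821 = 304.200°; wrapped into (−180°, 180°]: -55.800°.
θ = atan2( sin Δλ · cos φ₂ , cos φ₁ · sin φ₂ − sin φ₁ · cos φ₂ · cos Δλ )
  = atan2(-0.78230, -0.61364) = -128.111° → normalised to [0°, 360°): 231.889°.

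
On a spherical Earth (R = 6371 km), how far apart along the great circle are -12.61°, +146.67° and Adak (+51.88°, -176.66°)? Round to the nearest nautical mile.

Δλ = -176.66 − 146.67 = -323.33°; wrapped into (−180°, 180°]: 36.67°.
Δφ = 51.88 − -12.61 = 64.49°.
a = sin²(Δφ/2) + cos φ₁ · cos φ₂ · sin²(Δλ/2) = 0.344279.
c = 2·atan2(√a, √(1−a)) = 1.25409 rad → d = 6371·c ≈ 7989.78 km ≈ 4314.14 nmi.

4314 nmi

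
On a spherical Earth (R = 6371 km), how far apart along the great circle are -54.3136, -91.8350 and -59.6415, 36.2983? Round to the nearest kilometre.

Δλ = 36.2983 − -91.8350 = 128.1333°.
Δφ = -59.6415 − -54.3136 = -5.3279°.
a = sin²(Δφ/2) + cos φ₁ · cos φ₂ · sin²(Δλ/2) = 0.240603.
c = 2·atan2(√a, √(1−a)) = 1.02536 rad → d = 6371·c ≈ 6532.54 km.

6533 km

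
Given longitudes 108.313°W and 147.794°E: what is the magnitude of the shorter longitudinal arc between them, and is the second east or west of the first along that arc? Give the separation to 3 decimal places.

103.893° west

Raw difference: 147.794 − -108.313 = 256.107°.
Normalise into (−180°, 180°]: 256.107° − 360° = -103.893°.
Negative ⇒ the second point lies to the west; separation 103.893°.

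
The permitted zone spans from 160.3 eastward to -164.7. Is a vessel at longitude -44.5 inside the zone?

No

Band width going east from +160.3° to -164.7°: ((-164.7 − 160.3) mod 360) = 35.0°.
Offset of -44.5° east of the west edge: ((-44.5 − 160.3) mod 360) = 155.2°.
155.2° > 35.0° ⇒ outside.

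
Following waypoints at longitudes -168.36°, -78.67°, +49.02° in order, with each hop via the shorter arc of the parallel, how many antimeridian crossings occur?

Leg 1: -168.36° → -78.67°, shortest Δλ = 89.69° (east) — does not cross 180°.
Leg 2: -78.67° → +49.02°, shortest Δλ = 127.69° (east) — does not cross 180°.
Total crossings: 0.

0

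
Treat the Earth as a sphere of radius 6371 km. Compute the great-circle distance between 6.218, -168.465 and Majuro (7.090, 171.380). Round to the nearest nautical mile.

1203 nmi

Δλ = 171.380 − -168.465 = 339.845°; wrapped into (−180°, 180°]: -20.155°.
Δφ = 7.090 − 6.218 = 0.872°.
a = sin²(Δφ/2) + cos φ₁ · cos φ₂ · sin²(Δλ/2) = 0.030263.
c = 2·atan2(√a, √(1−a)) = 0.34970 rad → d = 6371·c ≈ 2227.97 km ≈ 1203.01 nmi.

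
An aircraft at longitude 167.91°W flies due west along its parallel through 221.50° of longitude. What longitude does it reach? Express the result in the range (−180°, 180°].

Start at -167.91°; shift −221.50° → -389.41°.
-389.41° lies outside (−180°, 180°]; add 360° → -29.41°.

29.41°W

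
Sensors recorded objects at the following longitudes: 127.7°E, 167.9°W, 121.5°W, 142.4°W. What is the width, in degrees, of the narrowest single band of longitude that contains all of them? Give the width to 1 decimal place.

Sort the longitudes: -167.9°, -142.4°, -121.5°, +127.7°.
Eastward gaps between consecutive values (wrapping around): 25.5°, 20.9°, 249.2°, 64.4°.
Largest gap = 249.2° ⇒ minimal covering band is its complement: 360° − 249.2° = 110.8°.
Band runs from +127.7° eastward to -121.5°, crossing the antimeridian.

110.8°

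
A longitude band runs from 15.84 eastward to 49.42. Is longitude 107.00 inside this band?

Band width going east from +15.84° to +49.42°: ((49.42 − 15.84) mod 360) = 33.58°.
Offset of +107.00° east of the west edge: ((107.00 − 15.84) mod 360) = 91.16°.
91.16° > 33.58° ⇒ outside.

No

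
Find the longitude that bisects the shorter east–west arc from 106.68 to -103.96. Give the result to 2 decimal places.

Signed shortest Δλ from +106.68° to -103.96° is +149.36°.
Midpoint longitude = +106.68° + (+149.36°)/2 = +106.68° + 74.68° = +181.36°.
Normalise into (−180°, 180°]: -178.64°.
(The naïve average (+106.68 + -103.96)/2 = 1.36° is on the wrong side of the globe.)

-178.64°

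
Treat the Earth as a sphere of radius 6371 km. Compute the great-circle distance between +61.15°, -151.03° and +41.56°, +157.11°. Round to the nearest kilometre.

4057 km

Δλ = 157.11 − -151.03 = 308.14°; wrapped into (−180°, 180°]: -51.86°.
Δφ = 41.56 − 61.15 = -19.59°.
a = sin²(Δφ/2) + cos φ₁ · cos φ₂ · sin²(Δλ/2) = 0.097977.
c = 2·atan2(√a, √(1−a)) = 0.63673 rad → d = 6371·c ≈ 4056.60 km.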